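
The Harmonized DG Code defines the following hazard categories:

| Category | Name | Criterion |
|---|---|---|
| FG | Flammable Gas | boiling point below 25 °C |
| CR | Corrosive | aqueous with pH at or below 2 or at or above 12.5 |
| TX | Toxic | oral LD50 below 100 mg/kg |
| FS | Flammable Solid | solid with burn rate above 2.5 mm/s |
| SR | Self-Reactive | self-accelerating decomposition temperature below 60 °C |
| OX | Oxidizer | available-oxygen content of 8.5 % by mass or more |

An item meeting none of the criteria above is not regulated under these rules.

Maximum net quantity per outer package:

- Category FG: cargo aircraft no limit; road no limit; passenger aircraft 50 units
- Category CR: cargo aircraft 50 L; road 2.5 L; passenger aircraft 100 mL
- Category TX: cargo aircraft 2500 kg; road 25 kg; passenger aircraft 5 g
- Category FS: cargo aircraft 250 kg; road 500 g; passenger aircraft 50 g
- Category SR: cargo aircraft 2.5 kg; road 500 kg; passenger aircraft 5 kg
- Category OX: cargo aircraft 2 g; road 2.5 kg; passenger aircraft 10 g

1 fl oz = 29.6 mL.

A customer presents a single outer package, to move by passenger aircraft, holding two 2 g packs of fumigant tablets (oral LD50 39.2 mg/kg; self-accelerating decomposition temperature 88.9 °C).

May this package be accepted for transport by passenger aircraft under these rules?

Yes

The fumigant tablets have oral LD50 39.2 mg/kg, which is < 100 mg/kg, so they are Category TX (Toxic).
Category TX quantity: two 2 g packs = 4 g.
4 g ≤ 5 g (passenger aircraft limit, Category TX) — within limit.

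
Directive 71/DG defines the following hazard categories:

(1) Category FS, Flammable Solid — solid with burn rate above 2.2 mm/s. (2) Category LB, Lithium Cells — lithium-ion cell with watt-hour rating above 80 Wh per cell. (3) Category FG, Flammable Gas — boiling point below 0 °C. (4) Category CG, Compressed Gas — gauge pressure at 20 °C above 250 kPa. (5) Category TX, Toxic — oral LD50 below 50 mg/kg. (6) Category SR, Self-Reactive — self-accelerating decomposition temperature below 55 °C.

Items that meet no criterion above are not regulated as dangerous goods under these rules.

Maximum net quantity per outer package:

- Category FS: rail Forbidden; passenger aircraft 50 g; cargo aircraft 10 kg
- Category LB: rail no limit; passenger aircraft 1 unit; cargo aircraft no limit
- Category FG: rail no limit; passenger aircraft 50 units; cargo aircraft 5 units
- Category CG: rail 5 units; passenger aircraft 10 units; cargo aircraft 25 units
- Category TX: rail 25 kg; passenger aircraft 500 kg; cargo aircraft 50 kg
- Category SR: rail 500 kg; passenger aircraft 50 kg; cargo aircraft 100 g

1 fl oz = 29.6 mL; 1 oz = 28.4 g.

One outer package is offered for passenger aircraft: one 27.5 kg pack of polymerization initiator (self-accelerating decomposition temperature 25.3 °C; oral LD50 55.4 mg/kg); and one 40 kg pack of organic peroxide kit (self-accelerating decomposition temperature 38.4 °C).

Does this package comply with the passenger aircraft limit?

No

Polymerization initiator: self-accelerating decomposition temperature 25.3 °C < 55 °C → Category SR (Self-Reactive).
Organic peroxide kit: self-accelerating decomposition temperature 38.4 °C < 55 °C → Category SR (Self-Reactive).
Total Category SR: 27.5 kg + 40 kg = 67.5 kg.
That exceeds the Category SR passenger aircraft limit of 50 kg.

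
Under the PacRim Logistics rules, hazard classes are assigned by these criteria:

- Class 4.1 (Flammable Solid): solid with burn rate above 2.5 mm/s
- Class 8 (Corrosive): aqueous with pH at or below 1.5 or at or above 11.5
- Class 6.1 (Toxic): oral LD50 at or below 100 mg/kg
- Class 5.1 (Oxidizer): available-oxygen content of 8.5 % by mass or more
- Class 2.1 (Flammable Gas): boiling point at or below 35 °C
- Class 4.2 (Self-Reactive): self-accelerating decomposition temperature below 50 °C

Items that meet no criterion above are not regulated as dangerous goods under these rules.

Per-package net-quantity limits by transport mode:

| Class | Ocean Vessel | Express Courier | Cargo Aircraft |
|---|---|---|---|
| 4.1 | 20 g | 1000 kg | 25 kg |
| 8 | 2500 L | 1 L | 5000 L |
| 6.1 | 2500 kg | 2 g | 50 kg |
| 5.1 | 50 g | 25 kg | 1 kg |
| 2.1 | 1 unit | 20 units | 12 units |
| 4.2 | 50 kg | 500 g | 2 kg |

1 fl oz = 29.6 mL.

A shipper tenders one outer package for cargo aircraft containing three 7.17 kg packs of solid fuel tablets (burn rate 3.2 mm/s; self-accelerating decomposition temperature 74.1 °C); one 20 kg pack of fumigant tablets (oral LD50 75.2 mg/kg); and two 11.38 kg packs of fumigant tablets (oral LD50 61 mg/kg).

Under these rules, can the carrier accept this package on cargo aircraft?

Yes

The solid fuel tablets have burn rate 3.2 mm/s, which is > 2.5 mm/s, so they are Class 4.1 (Flammable Solid).
Fumigant tablets: oral LD50 75.2 mg/kg ≤ 100 mg/kg → Class 6.1 (Toxic).
With oral LD50 61 mg/kg (≤ 100 mg/kg), the fumigant tablets fall in Class 6.1.
Total Class 6.1: 20 kg + (two 11.38 kg packs = 22.76 kg) = 42.76 kg.
42.76 kg ≤ 50 kg (cargo aircraft limit, Class 6.1) — within limit.
Class 4.1 quantity: three 7.17 kg packs = 21.51 kg.
21.51 kg ≤ 25 kg (cargo aircraft limit, Class 4.1) — within limit.
Every hazard class is within its cargo aircraft limit and no segregation rule is violated.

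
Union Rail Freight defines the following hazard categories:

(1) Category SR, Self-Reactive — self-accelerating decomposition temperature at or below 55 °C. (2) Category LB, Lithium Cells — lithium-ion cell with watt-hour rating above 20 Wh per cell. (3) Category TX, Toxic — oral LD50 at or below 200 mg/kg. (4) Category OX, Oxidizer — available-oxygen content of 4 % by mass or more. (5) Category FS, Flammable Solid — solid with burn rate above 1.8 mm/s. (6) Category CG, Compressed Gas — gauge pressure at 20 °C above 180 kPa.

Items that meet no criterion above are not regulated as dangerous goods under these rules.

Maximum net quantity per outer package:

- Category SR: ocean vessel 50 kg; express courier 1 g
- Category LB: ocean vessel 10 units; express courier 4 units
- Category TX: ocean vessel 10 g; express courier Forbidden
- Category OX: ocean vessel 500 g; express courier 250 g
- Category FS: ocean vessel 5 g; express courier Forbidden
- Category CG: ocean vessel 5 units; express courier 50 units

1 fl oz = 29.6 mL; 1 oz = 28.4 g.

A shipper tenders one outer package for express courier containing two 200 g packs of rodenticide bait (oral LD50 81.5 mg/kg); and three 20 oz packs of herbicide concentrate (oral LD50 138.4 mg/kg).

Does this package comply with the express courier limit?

No

With oral LD50 81.5 mg/kg (≤ 200 mg/kg), the rodenticide bait falls in Category TX.
With oral LD50 138.4 mg/kg (≤ 200 mg/kg), the herbicide concentrate falls in Category TX.
Category TX net quantity: (two 200 g packs = 400 g) + (three 20 oz packs = 1.704 kg) = 2.104 kg.
By express courier, Category TX is Forbidden regardless of quantity.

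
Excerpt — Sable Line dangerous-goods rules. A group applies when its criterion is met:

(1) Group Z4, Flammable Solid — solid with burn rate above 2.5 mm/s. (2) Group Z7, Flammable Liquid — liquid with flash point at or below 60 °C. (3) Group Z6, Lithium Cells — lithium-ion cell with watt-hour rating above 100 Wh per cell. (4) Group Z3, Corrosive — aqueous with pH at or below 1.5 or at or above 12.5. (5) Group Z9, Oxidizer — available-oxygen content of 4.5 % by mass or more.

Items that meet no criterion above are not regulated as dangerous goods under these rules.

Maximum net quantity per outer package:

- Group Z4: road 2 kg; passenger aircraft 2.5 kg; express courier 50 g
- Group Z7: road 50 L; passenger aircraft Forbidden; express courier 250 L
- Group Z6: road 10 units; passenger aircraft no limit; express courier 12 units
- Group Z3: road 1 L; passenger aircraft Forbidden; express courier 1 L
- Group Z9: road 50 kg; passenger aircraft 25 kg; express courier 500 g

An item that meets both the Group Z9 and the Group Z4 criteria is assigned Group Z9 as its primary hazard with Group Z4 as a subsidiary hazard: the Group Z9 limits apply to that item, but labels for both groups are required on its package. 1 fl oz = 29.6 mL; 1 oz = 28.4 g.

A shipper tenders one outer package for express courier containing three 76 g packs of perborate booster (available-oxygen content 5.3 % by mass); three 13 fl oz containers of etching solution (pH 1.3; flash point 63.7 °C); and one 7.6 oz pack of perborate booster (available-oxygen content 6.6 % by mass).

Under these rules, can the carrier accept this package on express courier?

The perborate booster has available-oxygen content 5.3 % by mass, which is ≥ 4.5 % by mass, so it is Group Z9 (Oxidizer).
Etching solution: pH 1.3 ≤ 1.5 → Group Z3 (Corrosive).
Available-oxygen content 6.6 % by mass meets the Group Z9 criterion (Oxidizer), so the perborate booster is Group Z9.
Group Z3 quantity: three 13 fl oz containers = 1154.4 mL.
1154.4 mL exceeds the express courier limit of 1 L for Group Z3.
Total Group Z9: (three 76 g packs = 228 g) + (one 7.6 oz pack = 215.84 g) = 443.84 g.
443.84 g ≤ 500 g (express courier limit, Group Z9) — within limit.

No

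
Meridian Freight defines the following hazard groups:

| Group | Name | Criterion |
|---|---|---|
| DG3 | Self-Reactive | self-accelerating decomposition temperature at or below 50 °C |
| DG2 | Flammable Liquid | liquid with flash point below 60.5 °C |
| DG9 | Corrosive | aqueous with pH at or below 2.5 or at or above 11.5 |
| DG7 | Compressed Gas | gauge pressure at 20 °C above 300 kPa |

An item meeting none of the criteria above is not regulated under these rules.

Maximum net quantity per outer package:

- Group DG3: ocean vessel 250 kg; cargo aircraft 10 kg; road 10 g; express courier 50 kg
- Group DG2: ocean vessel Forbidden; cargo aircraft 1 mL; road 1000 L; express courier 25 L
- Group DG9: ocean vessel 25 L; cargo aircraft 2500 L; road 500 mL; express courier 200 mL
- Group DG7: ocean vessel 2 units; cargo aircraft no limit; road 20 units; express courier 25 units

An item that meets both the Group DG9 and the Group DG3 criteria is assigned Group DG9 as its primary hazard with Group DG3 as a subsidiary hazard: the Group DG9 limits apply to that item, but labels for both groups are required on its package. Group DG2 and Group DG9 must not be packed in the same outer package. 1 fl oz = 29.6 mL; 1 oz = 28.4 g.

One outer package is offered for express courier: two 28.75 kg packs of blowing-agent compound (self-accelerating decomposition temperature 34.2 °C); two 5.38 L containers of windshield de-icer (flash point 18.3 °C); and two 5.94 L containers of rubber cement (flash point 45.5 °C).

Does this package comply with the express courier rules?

The blowing-agent compound has self-accelerating decomposition temperature 34.2 °C, which is ≤ 50 °C, so it is Group DG3 (Self-Reactive).
Flash point 18.3 °C meets the Group DG2 criterion (Flammable Liquid), so the windshield de-icer is Group DG2.
With flash point 45.5 °C (< 60.5 °C), the rubber cement falls in Group DG2.
Group DG2 net quantity: (two 5.38 L containers = 10.76 L) + (two 5.94 L containers = 11.88 L) = 22.64 L.
22.64 L ≤ 25 L (express courier limit, Group DG2) — within limit.
Group DG3 quantity: two 28.75 kg packs = 57.5 kg.
That exceeds the Group DG3 express courier limit of 50 kg.
The segregation rule (Group DG2 with Group DG9) does not apply to Group DG2 with Group DG3.

No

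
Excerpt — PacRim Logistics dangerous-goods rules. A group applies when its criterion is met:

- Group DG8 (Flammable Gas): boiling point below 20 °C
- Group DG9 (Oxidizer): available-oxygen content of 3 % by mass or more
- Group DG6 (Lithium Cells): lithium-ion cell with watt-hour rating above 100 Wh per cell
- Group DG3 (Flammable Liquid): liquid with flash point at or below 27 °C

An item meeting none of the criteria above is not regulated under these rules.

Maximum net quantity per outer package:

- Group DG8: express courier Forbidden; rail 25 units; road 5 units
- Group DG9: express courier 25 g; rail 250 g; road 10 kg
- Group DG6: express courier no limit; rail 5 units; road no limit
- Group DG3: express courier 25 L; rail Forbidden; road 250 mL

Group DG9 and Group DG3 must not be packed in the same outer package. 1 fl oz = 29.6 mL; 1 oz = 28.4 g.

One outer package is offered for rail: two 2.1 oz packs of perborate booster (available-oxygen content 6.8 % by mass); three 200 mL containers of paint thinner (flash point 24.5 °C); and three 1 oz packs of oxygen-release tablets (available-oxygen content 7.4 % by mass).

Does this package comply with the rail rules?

No

Available-oxygen content 6.8 % by mass meets the Group DG9 criterion (Oxidizer), so the perborate booster is Group DG9.
With flash point 24.5 °C (≤ 27 °C), the paint thinner falls in Group DG3.
The oxygen-release tablets have available-oxygen content 7.4 % by mass, which is ≥ 3 % by mass, so they are Group DG9 (Oxidizer).
Group DG9 net quantity: (two 2.1 oz packs = 119.28 g) + (three 1 oz packs = 85.2 g) = 204.48 g.
204.48 g ≤ 250 g (rail limit, Group DG9) — within limit.
Group DG3 quantity: three 200 mL containers = 600 mL.
Group DG3 is Forbidden by rail.
Group DG9 and Group DG3 may not share an outer package.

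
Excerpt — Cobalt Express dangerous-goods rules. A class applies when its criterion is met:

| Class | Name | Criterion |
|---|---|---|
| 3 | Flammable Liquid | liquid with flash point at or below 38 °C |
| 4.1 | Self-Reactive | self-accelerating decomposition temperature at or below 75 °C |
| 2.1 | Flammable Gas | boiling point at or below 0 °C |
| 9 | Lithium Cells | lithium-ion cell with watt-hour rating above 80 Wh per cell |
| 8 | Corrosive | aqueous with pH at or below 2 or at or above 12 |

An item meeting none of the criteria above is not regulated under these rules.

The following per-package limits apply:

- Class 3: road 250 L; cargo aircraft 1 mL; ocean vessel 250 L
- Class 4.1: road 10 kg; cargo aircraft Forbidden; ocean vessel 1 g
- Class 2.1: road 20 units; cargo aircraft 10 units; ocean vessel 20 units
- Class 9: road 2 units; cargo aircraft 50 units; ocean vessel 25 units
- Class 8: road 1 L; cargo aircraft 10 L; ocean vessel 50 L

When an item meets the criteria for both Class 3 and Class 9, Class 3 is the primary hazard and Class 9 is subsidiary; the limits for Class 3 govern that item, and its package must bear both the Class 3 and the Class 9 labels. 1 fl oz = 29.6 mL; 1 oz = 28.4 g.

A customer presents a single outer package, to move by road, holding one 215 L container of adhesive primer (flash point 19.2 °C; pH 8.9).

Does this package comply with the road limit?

Yes

Adhesive primer: flash point 19.2 °C ≤ 38 °C → Class 3 (Flammable Liquid).
Class 3 quantity: 215 L.
That is within the Class 3 road limit of 250 L.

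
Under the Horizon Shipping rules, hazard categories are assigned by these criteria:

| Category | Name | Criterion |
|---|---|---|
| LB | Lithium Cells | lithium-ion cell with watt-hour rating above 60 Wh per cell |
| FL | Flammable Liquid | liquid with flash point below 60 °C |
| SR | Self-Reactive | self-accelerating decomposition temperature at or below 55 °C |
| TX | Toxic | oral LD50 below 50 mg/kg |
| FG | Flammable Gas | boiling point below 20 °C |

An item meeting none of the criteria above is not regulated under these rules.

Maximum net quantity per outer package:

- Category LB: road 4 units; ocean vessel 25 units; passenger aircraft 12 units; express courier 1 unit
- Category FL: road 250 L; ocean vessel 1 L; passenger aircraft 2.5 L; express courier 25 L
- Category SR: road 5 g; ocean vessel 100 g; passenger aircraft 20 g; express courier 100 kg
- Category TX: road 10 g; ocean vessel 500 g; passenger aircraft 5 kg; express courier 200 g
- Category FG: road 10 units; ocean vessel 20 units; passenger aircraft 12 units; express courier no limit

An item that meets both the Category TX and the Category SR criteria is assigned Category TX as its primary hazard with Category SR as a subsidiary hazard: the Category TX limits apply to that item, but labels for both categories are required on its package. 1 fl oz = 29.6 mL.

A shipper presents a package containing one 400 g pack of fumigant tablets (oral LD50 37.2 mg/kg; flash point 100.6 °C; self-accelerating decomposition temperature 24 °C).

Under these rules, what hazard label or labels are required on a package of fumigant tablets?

Oral LD50 37.2 mg/kg meets the Category TX criterion (Toxic), so the fumigant tablets are Category TX.
The fumigant tablets have self-accelerating decomposition temperature 24 °C, which is ≤ 55 °C, so they are Category SR (Self-Reactive).
By the precedence rule Category TX is primary and Category SR is subsidiary, and that rule requires both labels on the package.

Category SR and TX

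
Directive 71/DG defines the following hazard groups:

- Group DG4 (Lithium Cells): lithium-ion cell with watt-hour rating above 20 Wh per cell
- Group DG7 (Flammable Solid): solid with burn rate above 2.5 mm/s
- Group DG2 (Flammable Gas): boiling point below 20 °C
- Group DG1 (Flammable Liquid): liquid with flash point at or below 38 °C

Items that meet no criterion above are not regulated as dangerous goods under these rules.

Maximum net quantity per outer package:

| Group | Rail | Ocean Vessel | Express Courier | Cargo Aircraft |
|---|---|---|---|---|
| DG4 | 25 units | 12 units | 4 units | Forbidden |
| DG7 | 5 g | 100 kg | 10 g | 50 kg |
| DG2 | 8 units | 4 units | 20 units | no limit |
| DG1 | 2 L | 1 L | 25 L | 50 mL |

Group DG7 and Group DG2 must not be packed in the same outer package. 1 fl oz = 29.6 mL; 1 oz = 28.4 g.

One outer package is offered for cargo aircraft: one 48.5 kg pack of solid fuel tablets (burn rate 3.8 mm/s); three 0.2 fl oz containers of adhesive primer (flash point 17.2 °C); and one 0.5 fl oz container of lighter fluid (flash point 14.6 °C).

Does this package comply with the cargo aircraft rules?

Yes

Burn rate 3.8 mm/s meets the Group DG7 criterion (Flammable Solid), so the solid fuel tablets are Group DG7.
Flash point 17.2 °C meets the Group DG1 criterion (Flammable Liquid), so the adhesive primer is Group DG1.
Lighter fluid: flash point 14.6 °C ≤ 38 °C → Group DG1 (Flammable Liquid).
Group DG7 quantity: 48.5 kg.
48.5 kg is within the cargo aircraft limit of 50 kg for Group DG7.
Total Group DG1: (three 0.2 fl oz containers = 17.76 mL) + (one 0.5 fl oz container = 14.8 mL) = 32.56 mL.
32.56 mL is within the cargo aircraft limit of 50 mL for Group DG1.
The segregation rule (Group DG7 with Group DG2) does not apply to Group DG7 with Group DG1.
Every hazard group is within its cargo aircraft limit and no segregation rule is violated.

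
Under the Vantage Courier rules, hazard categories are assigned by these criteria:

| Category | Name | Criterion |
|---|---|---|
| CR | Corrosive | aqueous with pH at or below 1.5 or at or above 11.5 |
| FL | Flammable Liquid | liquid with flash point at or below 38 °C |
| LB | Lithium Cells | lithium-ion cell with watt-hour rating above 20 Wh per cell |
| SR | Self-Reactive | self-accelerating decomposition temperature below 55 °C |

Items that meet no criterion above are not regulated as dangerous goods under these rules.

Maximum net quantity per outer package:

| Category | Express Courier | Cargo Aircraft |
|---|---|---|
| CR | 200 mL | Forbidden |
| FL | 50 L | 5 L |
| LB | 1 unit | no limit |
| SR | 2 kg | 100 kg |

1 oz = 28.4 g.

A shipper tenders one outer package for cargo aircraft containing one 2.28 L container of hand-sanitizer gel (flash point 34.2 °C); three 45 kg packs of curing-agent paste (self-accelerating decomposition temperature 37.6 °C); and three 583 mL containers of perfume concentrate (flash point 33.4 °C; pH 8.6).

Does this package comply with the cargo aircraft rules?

The hand-sanitizer gel has flash point 34.2 °C, which is ≤ 38 °C, so it is Category FL (Flammable Liquid).
Self-accelerating decomposition temperature 37.6 °C meets the Category SR criterion (Self-Reactive), so the curing-agent paste is Category SR.
With flash point 33.4 °C (≤ 38 °C), the perfume concentrate falls in Category FL.
Total Category FL: 2.28 L + (three 583 mL containers = 1.749 L) = 4.029 L.
That is within the Category FL cargo aircraft limit of 5 L.
Category SR quantity: three 45 kg packs = 135 kg.
That exceeds the Category SR cargo aircraft limit of 100 kg.

No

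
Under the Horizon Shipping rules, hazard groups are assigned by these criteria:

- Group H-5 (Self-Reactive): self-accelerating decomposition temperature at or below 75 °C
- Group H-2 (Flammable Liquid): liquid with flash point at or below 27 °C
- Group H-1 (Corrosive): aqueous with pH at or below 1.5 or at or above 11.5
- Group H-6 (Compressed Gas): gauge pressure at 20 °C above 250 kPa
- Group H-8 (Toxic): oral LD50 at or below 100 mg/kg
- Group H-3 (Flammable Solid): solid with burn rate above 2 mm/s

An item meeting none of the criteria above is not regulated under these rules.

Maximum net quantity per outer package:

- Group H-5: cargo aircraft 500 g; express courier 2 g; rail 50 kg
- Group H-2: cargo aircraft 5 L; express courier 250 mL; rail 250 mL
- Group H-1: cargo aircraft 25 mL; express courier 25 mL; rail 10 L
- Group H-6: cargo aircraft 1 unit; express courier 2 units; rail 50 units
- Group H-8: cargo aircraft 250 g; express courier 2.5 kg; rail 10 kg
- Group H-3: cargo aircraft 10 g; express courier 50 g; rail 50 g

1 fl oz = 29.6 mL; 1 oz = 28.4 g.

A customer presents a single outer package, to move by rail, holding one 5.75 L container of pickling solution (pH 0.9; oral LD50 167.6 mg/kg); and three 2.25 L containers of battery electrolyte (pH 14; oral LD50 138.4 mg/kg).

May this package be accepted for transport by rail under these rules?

Pickling solution: pH 0.9 ≤ 1.5 → Group H-1 (Corrosive).
With pH 14 (≥ 11.5), the battery electrolyte falls in Group H-1.
Total Group H-1: 5.75 L + (three 2.25 L containers = 6.75 L) = 12.5 L.
That exceeds the Group H-1 rail limit of 10 L.

No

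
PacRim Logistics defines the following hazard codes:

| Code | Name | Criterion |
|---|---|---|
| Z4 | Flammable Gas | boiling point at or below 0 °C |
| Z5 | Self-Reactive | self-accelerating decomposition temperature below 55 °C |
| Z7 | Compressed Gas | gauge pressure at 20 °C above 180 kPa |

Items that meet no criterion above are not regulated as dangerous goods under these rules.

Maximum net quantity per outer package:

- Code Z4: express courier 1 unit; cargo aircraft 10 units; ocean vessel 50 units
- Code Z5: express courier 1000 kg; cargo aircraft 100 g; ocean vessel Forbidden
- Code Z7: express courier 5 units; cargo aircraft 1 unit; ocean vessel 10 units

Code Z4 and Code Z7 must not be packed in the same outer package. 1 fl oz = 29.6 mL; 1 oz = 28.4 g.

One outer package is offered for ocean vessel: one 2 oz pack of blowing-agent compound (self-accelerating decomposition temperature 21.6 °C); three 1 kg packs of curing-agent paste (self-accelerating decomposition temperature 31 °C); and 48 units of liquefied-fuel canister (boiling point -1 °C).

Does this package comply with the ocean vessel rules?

No

Blowing-agent compound: self-accelerating decomposition temperature 21.6 °C < 55 °C → Code Z5 (Self-Reactive).
The curing-agent paste has self-accelerating decomposition temperature 31 °C, which is < 55 °C, so it is Code Z5 (Self-Reactive).
Boiling point -1 °C meets the Code Z4 criterion (Flammable Gas), so the liquefied-fuel canister is Code Z4.
Code Z4 quantity: 48 units.
That is within the Code Z4 ocean vessel limit of 50 units.
Total Code Z5: (one 2 oz pack = 56.8 g) + (three 1 kg packs = 3 kg) = 3056.8 g.
By ocean vessel, Code Z5 is Forbidden regardless of quantity.
The segregation rule (Code Z4 with Code Z7) does not apply to Code Z4 with Code Z5.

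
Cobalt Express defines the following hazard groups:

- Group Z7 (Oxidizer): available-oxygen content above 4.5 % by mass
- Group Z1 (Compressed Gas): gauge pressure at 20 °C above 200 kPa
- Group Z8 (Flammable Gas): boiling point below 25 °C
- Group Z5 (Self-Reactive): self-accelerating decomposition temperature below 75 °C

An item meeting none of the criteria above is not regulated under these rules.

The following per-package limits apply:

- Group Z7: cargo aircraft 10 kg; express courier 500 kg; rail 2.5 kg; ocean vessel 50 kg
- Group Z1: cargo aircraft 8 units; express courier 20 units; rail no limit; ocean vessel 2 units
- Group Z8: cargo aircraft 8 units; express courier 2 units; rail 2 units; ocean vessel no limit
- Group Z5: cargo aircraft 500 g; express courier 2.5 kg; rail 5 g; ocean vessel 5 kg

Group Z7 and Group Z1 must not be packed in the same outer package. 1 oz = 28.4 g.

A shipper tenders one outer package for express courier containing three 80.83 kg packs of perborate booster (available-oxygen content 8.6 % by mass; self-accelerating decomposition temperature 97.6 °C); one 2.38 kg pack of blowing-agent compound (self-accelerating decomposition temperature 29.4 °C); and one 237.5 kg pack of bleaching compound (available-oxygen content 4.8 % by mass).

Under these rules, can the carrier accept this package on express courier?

Yes

With available-oxygen content 8.6 % by mass (> 4.5 % by mass), the perborate booster falls in Group Z7.
Self-accelerating decomposition temperature 29.4 °C meets the Group Z5 criterion (Self-Reactive), so the blowing-agent compound is Group Z5.
With available-oxygen content 4.8 % by mass (> 4.5 % by mass), the bleaching compound falls in Group Z7.
Total Group Z7: (three 80.83 kg packs = 242.49 kg) + 237.5 kg = 479.99 kg.
That is within the Group Z7 express courier limit of 500 kg.
Group Z5 quantity: 2.38 kg.
2.38 kg is within the express courier limit of 2.5 kg for Group Z5.
The segregation rule (Group Z7 with Group Z1) does not apply to Group Z7 with Group Z5.
Every hazard group is within its express courier limit and no segregation rule is violated.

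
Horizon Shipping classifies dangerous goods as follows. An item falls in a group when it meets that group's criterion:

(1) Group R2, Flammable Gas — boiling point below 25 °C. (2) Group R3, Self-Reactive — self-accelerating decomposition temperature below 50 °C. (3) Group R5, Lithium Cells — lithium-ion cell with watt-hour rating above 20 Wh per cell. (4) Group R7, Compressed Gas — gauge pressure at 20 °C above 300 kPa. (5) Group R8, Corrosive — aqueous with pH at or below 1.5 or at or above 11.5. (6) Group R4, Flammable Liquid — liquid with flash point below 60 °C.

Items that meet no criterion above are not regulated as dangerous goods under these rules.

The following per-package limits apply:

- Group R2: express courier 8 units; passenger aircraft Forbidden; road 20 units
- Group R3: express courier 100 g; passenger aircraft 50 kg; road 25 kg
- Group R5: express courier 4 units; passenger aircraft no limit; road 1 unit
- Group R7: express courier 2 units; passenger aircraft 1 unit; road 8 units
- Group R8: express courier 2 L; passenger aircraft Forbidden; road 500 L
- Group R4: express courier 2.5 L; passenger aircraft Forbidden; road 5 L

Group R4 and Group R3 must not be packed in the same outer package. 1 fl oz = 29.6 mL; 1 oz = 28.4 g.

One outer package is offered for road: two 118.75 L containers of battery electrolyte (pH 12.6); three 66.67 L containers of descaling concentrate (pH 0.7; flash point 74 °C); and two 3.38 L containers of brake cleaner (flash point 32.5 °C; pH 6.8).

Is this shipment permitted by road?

With pH 12.6 (≥ 11.5), the battery electrolyte falls in Group R8.
Descaling concentrate: pH 0.7 ≤ 1.5 → Group R8 (Corrosive).
Flash point 32.5 °C meets the Group R4 criterion (Flammable Liquid), so the brake cleaner is Group R4.
Total Group R8: (two 118.75 L containers = 237.5 L) + (three 66.67 L containers = 200.01 L) = 437.51 L.
437.51 L ≤ 500 L (road limit, Group R8) — within limit.
Group R4 quantity: two 3.38 L containers = 6.76 L.
That exceeds the Group R4 road limit of 5 L.
The segregation rule (Group R4 with Group R3) does not apply to Group R8 with Group R4.

No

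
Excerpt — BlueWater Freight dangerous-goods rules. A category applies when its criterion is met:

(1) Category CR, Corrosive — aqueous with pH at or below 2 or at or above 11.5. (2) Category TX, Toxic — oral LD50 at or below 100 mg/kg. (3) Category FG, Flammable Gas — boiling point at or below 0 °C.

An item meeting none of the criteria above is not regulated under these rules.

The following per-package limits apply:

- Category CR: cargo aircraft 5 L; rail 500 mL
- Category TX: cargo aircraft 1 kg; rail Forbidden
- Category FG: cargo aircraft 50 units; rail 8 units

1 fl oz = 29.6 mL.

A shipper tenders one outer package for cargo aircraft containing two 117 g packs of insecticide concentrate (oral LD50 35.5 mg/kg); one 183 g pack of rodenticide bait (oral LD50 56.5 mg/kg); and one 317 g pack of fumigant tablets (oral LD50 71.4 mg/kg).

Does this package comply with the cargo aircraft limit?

Yes

Insecticide concentrate: oral LD50 35.5 mg/kg ≤ 100 mg/kg → Category TX (Toxic).
Oral LD50 56.5 mg/kg meets the Category TX criterion (Toxic), so the rodenticide bait is Category TX.
With oral LD50 71.4 mg/kg (≤ 100 mg/kg), the fumigant tablets fall in Category TX.
Category TX net quantity: (two 117 g packs = 234 g) + 183 g + 317 g = 734 g.
734 g is within the cargo aircraft limit of 1 kg for Category TX.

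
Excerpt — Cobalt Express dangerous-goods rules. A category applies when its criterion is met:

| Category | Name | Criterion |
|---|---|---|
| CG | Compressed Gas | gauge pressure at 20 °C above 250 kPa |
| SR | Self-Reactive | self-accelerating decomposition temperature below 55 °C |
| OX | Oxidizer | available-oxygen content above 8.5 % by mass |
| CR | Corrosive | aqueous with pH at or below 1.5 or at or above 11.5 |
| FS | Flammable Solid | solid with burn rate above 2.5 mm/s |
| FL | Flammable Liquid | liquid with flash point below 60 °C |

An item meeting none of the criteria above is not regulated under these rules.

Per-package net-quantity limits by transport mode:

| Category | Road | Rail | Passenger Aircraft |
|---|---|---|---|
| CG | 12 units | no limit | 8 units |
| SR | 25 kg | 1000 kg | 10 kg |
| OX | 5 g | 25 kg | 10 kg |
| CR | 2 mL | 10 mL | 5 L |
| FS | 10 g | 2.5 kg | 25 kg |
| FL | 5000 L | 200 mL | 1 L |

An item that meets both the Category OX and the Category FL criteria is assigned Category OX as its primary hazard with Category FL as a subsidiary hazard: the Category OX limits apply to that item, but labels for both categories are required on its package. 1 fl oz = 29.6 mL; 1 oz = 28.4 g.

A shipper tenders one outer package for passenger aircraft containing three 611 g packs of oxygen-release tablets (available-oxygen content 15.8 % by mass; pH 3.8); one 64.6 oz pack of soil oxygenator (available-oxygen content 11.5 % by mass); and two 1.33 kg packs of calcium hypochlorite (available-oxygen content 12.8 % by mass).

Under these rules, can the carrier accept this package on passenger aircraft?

Yes

With available-oxygen content 15.8 % by mass (> 8.5 % by mass), the oxygen-release tablets fall in Category OX.
With available-oxygen content 11.5 % by mass (> 8.5 % by mass), the soil oxygenator falls in Category OX.
Calcium hypochlorite: available-oxygen content 12.8 % by mass > 8.5 % by mass → Category OX (Oxidizer).
Category OX net quantity: (three 611 g packs = 1.833 kg) + (one 64.6 oz pack = 1834.64 g) + (two 1.33 kg packs = 2.66 kg) = 6327.64 g.
6327.64 g ≤ 10 kg (passenger aircraft limit, Category OX) — within limit.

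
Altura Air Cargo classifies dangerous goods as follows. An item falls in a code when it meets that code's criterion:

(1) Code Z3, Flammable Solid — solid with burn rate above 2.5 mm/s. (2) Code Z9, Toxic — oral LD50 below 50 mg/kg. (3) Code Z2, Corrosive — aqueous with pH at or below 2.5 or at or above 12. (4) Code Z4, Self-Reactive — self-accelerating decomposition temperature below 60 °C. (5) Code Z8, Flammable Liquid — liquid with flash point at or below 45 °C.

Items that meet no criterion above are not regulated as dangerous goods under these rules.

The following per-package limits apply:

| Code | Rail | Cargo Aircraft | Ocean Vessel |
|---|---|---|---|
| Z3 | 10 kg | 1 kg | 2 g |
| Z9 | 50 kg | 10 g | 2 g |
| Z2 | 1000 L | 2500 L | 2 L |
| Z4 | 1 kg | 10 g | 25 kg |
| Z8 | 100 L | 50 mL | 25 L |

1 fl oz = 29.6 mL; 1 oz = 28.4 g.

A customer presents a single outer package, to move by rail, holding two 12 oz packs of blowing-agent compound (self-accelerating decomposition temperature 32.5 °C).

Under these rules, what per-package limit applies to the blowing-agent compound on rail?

Blowing-agent compound: self-accelerating decomposition temperature 32.5 °C < 60 °C → Code Z4 (Self-Reactive).
The rail limit for Code Z4 is 1 kg.

1 kg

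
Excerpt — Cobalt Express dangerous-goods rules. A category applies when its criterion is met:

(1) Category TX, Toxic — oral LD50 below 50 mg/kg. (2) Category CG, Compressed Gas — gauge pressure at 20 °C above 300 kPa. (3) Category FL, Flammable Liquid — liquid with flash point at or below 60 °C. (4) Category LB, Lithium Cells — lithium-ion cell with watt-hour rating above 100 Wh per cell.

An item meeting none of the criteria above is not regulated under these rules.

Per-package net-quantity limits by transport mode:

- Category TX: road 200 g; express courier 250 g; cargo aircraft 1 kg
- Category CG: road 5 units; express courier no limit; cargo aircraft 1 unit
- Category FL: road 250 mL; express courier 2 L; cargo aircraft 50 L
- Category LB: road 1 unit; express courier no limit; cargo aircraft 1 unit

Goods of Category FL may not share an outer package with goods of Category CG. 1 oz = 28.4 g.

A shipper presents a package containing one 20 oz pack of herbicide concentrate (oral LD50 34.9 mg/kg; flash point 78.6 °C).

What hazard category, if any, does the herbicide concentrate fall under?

Category TX

Oral LD50 34.9 mg/kg meets the Category TX criterion (Toxic), so the herbicide concentrate is Category TX.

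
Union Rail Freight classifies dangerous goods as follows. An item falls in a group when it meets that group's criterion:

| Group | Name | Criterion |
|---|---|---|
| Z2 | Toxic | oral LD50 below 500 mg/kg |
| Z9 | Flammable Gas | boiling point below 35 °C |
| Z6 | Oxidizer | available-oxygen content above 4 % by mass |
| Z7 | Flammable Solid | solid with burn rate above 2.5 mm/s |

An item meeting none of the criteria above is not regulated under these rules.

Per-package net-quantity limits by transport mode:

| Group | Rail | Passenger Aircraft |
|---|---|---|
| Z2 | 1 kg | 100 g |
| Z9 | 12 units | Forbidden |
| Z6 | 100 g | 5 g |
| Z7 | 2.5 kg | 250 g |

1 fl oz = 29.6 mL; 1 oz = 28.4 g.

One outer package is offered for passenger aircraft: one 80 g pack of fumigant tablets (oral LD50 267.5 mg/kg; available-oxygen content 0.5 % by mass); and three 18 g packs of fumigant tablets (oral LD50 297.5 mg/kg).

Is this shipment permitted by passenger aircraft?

Oral LD50 267.5 mg/kg meets the Group Z2 criterion (Toxic), so the fumigant tablets are Group Z2.
Oral LD50 297.5 mg/kg meets the Group Z2 criterion (Toxic), so the fumigant tablets are Group Z2.
Total Group Z2: 80 g + (three 18 g packs = 54 g) = 134 g.
134 g > 100 g (passenger aircraft limit, Group Z2) — over the limit.

No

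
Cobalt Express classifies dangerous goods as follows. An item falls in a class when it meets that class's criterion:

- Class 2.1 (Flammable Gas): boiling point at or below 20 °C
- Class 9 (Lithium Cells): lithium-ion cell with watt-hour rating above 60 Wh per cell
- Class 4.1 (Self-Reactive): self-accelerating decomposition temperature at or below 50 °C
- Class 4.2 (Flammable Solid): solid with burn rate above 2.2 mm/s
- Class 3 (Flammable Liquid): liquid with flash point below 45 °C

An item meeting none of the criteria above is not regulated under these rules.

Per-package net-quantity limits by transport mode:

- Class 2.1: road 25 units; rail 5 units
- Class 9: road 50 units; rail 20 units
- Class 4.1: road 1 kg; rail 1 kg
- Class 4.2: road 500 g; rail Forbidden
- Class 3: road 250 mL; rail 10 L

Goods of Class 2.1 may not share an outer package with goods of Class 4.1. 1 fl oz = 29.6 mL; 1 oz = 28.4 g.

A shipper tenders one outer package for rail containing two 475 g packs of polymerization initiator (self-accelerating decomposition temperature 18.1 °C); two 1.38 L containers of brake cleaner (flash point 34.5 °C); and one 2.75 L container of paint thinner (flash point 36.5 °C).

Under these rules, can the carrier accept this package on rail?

Yes

With self-accelerating decomposition temperature 18.1 °C (≤ 50 °C), the polymerization initiator falls in Class 4.1.
The brake cleaner has flash point 34.5 °C, which is < 45 °C, so it is Class 3 (Flammable Liquid).
Paint thinner: flash point 36.5 °C < 45 °C → Class 3 (Flammable Liquid).
Total Class 3: (two 1.38 L containers = 2.76 L) + 2.75 L = 5.51 L.
5.51 L ≤ 10 L (rail limit, Class 3) — within limit.
Class 4.1 quantity: two 475 g packs = 950 g.
950 g ≤ 1 kg (rail limit, Class 4.1) — within limit.
The segregation rule (Class 2.1 with Class 4.1) does not apply to Class 3 with Class 4.1.
Every hazard class is within its rail limit and no segregation rule is violated.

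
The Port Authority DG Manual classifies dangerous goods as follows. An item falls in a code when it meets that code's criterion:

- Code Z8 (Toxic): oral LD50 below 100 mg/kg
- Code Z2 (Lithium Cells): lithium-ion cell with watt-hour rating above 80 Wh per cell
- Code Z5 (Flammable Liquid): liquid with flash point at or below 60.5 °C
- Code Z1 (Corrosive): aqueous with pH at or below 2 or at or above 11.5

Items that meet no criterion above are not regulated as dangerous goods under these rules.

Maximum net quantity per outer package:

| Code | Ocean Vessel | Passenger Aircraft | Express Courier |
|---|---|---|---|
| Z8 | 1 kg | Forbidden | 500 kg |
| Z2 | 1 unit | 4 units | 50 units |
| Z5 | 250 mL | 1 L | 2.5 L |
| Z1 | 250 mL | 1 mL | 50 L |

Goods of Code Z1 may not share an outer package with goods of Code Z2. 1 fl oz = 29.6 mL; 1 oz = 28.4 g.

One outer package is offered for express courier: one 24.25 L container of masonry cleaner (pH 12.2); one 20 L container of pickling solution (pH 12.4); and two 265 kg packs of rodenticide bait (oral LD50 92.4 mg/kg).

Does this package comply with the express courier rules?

The masonry cleaner has pH 12.2, which is ≥ 11.5, so it is Code Z1 (Corrosive).
Pickling solution: pH 12.4 ≥ 11.5 → Code Z1 (Corrosive).
With oral LD50 92.4 mg/kg (< 100 mg/kg), the rodenticide bait falls in Code Z8.
Total Code Z1: 24.25 L + 20 L = 44.25 L.
That is within the Code Z1 express courier limit of 50 L.
Code Z8 quantity: two 265 kg packs = 530 kg.
That exceeds the Code Z8 express courier limit of 500 kg.
The segregation rule (Code Z1 with Code Z2) does not apply to Code Z1 with Code Z8.

No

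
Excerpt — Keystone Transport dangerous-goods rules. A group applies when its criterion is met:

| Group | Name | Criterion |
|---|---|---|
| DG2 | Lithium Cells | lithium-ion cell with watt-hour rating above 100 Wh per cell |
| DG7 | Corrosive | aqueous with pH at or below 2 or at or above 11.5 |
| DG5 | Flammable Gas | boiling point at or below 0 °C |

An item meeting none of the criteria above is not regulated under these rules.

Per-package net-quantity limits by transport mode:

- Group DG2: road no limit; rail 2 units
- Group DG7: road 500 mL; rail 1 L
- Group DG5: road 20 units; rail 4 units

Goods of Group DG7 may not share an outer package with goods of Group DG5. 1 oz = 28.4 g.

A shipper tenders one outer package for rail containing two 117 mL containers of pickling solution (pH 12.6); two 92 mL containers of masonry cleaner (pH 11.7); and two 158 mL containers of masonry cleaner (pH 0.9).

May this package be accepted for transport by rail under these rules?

Yes

The pickling solution has pH 12.6, which is ≥ 11.5, so it is Group DG7 (Corrosive).
pH 11.7 meets the Group DG7 criterion (Corrosive), so the masonry cleaner is Group DG7.
The masonry cleaner has pH 0.9, which is ≤ 2, so it is Group DG7 (Corrosive).
Total Group DG7: (two 117 mL containers = 234 mL) + (two 92 mL containers = 184 mL) + (two 158 mL containers = 316 mL) = 734 mL.
That is within the Group DG7 rail limit of 1 L.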